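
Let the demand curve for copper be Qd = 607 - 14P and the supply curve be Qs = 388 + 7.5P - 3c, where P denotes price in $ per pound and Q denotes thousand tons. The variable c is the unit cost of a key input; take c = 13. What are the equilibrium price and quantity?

P* = 12, Q* = 439

With c = 13, supply is Qs = 349 + 7.5P.
Equating demand and supply, 607 - 14P = 349 + 7.5P gives 21.5P = 258, so P* = 12.
Substitute back: Q* = 607 - 14(12) = 439.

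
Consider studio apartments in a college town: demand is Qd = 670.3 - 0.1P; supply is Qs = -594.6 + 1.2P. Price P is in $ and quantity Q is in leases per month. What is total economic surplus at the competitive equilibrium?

Total surplus = 1778448.75

The market clears where 670.3 - 0.1P = -594.6 + 1.2P. Rearranging, 1.3P = 1264.9, hence P* = 973.
Then Q* = 670.3 - 0.1(973) = 573.
Demand choke price = 6703; supply choke price = 495.5. CS = ½(6703 - 973)(573) = 1641645; PS = ½(973 - 495.5)(573) = 136803.75. Total surplus = 1778448.75.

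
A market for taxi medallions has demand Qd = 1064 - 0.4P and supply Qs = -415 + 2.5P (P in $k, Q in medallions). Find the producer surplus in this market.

Producer surplus = 147920

Equating demand and supply, 1064 - 0.4P = -415 + 2.5P gives 2.9P = 1479, so P* = 510.
Plugging P* into demand: Q* = 1064 - 0.4(510) = 860.
Supply choke price (Qs = 0): P = 166. Producer surplus = ½ × (510 - 166) × 860 = 147920.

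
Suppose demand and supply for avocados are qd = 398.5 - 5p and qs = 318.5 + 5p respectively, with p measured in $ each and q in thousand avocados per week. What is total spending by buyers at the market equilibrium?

Total spending by buyers = 2868

Set qd = qs: 398.5 - 5p = 318.5 + 5p, so 80 = 10p and p* = 8.
Plugging p* into demand: q* = 398.5 - 5(8) = 358.5.
Total spending by buyers = p* × q* = 8 × 358.5 = 2868.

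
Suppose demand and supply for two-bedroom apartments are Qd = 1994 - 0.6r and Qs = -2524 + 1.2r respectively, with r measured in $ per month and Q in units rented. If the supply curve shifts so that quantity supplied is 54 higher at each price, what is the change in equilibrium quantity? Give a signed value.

ΔQ = 18

Equating demand and supply, 1994 - 0.6r = -2524 + 1.2r gives 1.8r = 4518, so r* = 2510.
From the demand curve, Q* = 1994 - 0.6(2510) = 488.
After the shift, supply is Qs = -2470 + 1.2r.
Re-solving, 1.8r = 4464 gives r = 2480 and Q = 506.
ΔQ = 506 - 488 = 18.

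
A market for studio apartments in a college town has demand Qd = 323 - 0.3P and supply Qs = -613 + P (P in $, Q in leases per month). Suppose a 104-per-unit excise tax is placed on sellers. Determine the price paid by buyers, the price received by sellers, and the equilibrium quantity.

Sellers keep P_s = P_b - 104 per unit, so supply in terms of the buyer price is Qs = -717 + P_b.
Equate demand and the shifted supply: 323 - 0.3P_b = -717 + P_b, giving 1.3P_b = 1040, so P_b = 800.
Then P_s = 800 - 104 = 696 and Q = 323 - 0.3(800) = 83.

P_b = 800, P_s = 696, Q = 83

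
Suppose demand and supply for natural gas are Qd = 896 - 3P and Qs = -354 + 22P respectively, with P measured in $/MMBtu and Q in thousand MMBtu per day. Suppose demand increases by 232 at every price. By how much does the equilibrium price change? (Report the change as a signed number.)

Set Qd = Qs: 896 - 3P = -354 + 22P, so 1250 = 25P and P* = 50.
Substitute back: Q* = 896 - 3(50) = 746.
After the shift, demand is Qd = 1128 - 3P.
Re-solving, 25P = 1482 gives P = 59.28 and Q = 950.16.
ΔP = 59.28 - 50 = 9.28.

ΔP = 9.28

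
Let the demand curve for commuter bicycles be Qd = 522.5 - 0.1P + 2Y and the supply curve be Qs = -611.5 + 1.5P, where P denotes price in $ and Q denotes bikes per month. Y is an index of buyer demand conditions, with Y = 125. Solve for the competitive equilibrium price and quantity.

With Y = 125, demand is Qd = 772.5 - 0.1P.
Set Qd = Qs: 772.5 - 0.1P = -611.5 + 1.5P, so 1384 = 1.6P and P* = 865.
Substitute back: Q* = 772.5 - 0.1(865) = 686.

P* = 865, Q* = 686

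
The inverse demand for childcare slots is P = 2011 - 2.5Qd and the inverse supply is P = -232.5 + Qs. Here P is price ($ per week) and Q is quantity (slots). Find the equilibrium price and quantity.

P* = 408.5, Q* = 641

Rewriting in direct form: Qd = 804.4 - 0.4P and Qs = 232.5 + P.
Equating demand and supply, 804.4 - 0.4P = 232.5 + P gives 1.4P = 571.9, so P* = 408.5.
From the demand curve, Q* = 804.4 - 0.4(408.5) = 641.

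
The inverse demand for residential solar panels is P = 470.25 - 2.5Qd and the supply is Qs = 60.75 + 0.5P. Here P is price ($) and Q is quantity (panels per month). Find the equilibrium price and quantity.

P* = 141.5, Q* = 131.5

In direct form, Qd = 188.1 - 0.4P.
Equating demand and supply, 188.1 - 0.4P = 60.75 + 0.5P gives 0.9P = 127.35, so P* = 141.5.
From the demand curve, Q* = 188.1 - 0.4(141.5) = 131.5.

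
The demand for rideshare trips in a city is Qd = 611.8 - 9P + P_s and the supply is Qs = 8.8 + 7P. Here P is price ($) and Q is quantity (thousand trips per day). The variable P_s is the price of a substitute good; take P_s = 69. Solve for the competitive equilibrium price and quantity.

P* = 42, Q* = 302.8

With P_s = 69, demand is Qd = 680.8 - 9P.
Set Qd = Qs: 680.8 - 9P = 8.8 + 7P, so 672 = 16P and P* = 42.
Then Q* = 680.8 - 9(42) = 302.8.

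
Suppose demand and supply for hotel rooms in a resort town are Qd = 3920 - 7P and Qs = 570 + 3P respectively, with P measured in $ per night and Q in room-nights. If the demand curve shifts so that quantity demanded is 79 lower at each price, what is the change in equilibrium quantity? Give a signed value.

Set Qd = Qs: 3920 - 7P = 570 + 3P, so 3350 = 10P and P* = 335.
Then Q* = 3920 - 7(335) = 1575.
After the shift, demand is Qd = 3841 - 7P.
The new intersection has 3271 = 10P, i.e. P = 327.1, Q = 1551.3.
ΔQ = 1551.3 - 1575 = -23.7.

ΔQ = -23.7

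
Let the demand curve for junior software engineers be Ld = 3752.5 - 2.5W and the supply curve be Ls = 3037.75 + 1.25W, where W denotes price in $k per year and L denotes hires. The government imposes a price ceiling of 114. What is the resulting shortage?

Shortage = 287.25

Evaluating both curves at the ceiling price 114 gives Ld = 3467.5, Ls = 3180.25.
Shortage = Ld - Ls = 3467.5 - 3180.25 = 287.25.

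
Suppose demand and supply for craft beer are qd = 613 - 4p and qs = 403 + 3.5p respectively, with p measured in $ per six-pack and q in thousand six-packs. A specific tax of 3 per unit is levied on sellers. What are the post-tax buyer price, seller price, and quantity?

p_b = 29.4, p_s = 26.4, q = 495.4

Sellers keep p_s = p_b - 3 per unit, so supply in terms of the buyer price is qs = 392.5 + 3.5p_b.
Set qd = qs: 613 - 4p_b = 392.5 + 3.5p_b, so 220.5 = 7.5p_b and p_b = 29.4.
So p_s = 26.4 and the quantity traded is q = 613 - 4(29.4) = 495.4.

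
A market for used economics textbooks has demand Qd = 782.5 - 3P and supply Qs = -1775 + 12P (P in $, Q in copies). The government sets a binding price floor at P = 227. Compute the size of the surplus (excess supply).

Surplus = 847.5

Evaluating both curves at the floor price 227 gives Qd = 101.5, Qs = 949.
Surplus = Qs - Qd = 949 - 101.5 = 847.5.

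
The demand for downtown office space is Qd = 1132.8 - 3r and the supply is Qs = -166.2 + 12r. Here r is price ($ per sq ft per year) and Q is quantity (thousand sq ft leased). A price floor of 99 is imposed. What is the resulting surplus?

Surplus = 186

At r = 99: Qd = 835.8 and Qs = 1021.8.
Surplus = Qs - Qd = 1021.8 - 835.8 = 186.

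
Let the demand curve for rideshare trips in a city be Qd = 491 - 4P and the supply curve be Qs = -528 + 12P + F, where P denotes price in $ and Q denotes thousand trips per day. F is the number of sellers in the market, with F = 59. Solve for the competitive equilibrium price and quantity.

With F = 59, supply is Qs = -469 + 12P.
The market clears where 491 - 4P = -469 + 12P. Rearranging, 16P = 960, hence P* = 60.
Substitute back: Q* = 491 - 4(60) = 251.

P* = 60, Q* = 251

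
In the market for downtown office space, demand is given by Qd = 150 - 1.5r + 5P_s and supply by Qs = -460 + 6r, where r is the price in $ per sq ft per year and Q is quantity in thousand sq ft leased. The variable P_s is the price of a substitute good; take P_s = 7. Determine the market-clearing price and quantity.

With P_s = 7, demand is Qd = 185 - 1.5r.
Equating demand and supply, 185 - 1.5r = -460 + 6r gives 7.5r = 645, so r* = 86.
Plugging r* into demand: Q* = 185 - 1.5(86) = 56.

r* = 86, Q* = 56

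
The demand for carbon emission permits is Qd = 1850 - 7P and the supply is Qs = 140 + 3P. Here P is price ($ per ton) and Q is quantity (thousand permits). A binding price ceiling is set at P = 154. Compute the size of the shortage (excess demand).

Shortage = 170

With P fixed at 154, quantity demanded is 772 and quantity supplied is 602.
Shortage = Qd - Qs = 772 - 602 = 170.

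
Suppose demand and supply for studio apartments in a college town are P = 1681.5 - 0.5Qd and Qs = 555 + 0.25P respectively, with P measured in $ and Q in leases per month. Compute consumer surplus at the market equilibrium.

Consumer surplus = 187922.25

Rewriting in direct form: Qd = 3363 - 2P.
Equating demand and supply, 3363 - 2P = 555 + 0.25P gives 2.25P = 2808, so P* = 1248.
Plugging P* into demand: Q* = 3363 - 2(1248) = 867.
Demand choke price (Qd = 0): P = 3363/2 = 1681.5. Consumer surplus = ½ × (1681.5 - 1248) × 867 = 187922.25.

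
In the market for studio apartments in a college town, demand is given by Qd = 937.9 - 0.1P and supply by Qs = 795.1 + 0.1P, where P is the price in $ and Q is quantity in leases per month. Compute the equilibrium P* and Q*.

P* = 714, Q* = 866.5

At equilibrium Qd = Qs, so 937.9 - 0.1P = 795.1 + 0.1P; collecting terms, 142.8 = 0.2P and P* = 714.
Plugging P* into demand: Q* = 937.9 - 0.1(714) = 866.5.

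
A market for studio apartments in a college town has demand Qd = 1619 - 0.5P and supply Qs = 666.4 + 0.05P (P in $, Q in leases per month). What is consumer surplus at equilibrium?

The market clears where 1619 - 0.5P = 666.4 + 0.05P. Rearranging, 0.55P = 952.6, hence P* = 1732.
From the demand curve, Q* = 1619 - 0.5(1732) = 753.
Demand choke price (Qd = 0): P = 1619/0.5 = 3238. Consumer surplus = ½ × (3238 - 1732) × 753 = 567009.

Consumer surplus = 567009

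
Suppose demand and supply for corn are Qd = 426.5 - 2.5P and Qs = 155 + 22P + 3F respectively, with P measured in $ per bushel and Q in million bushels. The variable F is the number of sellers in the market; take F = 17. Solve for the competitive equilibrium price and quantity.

P* = 9, Q* = 404

With F = 17, supply is Qs = 206 + 22P.
Equating demand and supply, 426.5 - 2.5P = 206 + 22P gives 24.5P = 220.5, so P* = 9.
Substitute back: Q* = 426.5 - 2.5(9) = 404.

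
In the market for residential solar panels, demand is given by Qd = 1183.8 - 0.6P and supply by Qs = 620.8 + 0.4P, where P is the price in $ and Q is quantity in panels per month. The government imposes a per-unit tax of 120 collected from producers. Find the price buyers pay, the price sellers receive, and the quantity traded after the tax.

Producers keep P_s = P_b - 120 per unit, so supply in terms of the buyer price is Qs = 572.8 + 0.4P_b.
Equate demand and the shifted supply: 1183.8 - 0.6P_b = 572.8 + 0.4P_b, giving P_b = 611, so P_b = 611.
Then P_s = 611 - 120 = 491 and Q = 1183.8 - 0.6(611) = 817.2.

P_b = 611, P_s = 491, Q = 817.2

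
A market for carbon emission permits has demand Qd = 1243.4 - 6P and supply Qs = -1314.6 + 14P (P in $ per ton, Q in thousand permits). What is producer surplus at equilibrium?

Producer surplus = 8092

The market clears where 1243.4 - 6P = -1314.6 + 14P. Rearranging, 20P = 2558, hence P* = 127.9.
Then Q* = 1243.4 - 6(127.9) = 476.
Supply choke price (Qs = 0): P = 93.9. Producer surplus = ½ × (127.9 - 93.9) × 476 = 8092.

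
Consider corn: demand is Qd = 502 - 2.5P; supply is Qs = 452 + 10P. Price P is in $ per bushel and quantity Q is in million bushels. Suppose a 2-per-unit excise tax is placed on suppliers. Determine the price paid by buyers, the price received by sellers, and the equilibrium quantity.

With a tax of 2 on suppliers, they supply based on the net price P_s = P_b - 2, so Qs = 432 + 10P_b.
Set Qd = Qs: 502 - 2.5P_b = 432 + 10P_b, so 70 = 12.5P_b and P_b = 5.6.
Then P_s = 5.6 - 2 = 3.6 and Q = 502 - 2.5(5.6) = 488.

P_b = 5.6, P_s = 3.6, Q = 488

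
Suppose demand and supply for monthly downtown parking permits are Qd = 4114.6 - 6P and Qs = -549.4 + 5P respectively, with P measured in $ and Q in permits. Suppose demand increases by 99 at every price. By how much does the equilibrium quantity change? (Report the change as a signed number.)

Equating demand and supply, 4114.6 - 6P = -549.4 + 5P gives 11P = 4664, so P* = 424.
From the demand curve, Q* = 4114.6 - 6(424) = 1570.6.
After the shift, demand is Qd = 4213.6 - 6P.
Re-solving, 11P = 4763 gives P = 433 and Q = 1615.6.
ΔQ = 1615.6 - 1570.6 = 45.

ΔQ = 45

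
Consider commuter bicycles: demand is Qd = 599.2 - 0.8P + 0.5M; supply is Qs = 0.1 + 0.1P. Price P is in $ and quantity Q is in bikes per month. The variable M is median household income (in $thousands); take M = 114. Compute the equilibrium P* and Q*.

With M = 114, demand is Qd = 656.2 - 0.8P.
Equating demand and supply, 656.2 - 0.8P = 0.1 + 0.1P gives 0.9P = 656.1, so P* = 729.
Substitute back: Q* = 656.2 - 0.8(729) = 73.

P* = 729, Q* = 73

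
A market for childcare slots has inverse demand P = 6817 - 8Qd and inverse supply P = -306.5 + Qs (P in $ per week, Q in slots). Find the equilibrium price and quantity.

In direct form, Qd = 852.125 - 0.125P and Qs = 306.5 + P.
Equating demand and supply, 852.125 - 0.125P = 306.5 + P gives 1.125P = 545.625, so P* = 485.
Then Q* = 852.125 - 0.125(485) = 791.5.

P* = 485, Q* = 791.5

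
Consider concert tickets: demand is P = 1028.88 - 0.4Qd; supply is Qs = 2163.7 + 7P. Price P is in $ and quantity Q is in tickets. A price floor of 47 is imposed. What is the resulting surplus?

Solving each curve for Q: Qd = 2572.2 - 2.5P.
At P = 47: Qd = 2454.7 and Qs = 2492.7.
Surplus = Qs - Qd = 2492.7 - 2454.7 = 38.

Surplus = 38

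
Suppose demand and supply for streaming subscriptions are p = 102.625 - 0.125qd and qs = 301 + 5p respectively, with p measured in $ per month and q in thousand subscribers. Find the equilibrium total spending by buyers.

Total spending by buyers = 20040

Solving each curve for q: qd = 821 - 8p.
Equating demand and supply, 821 - 8p = 301 + 5p gives 13p = 520, so p* = 40.
Plugging p* into demand: q* = 821 - 8(40) = 501.
Total spending by buyers = p* × q* = 40 × 501 = 20040.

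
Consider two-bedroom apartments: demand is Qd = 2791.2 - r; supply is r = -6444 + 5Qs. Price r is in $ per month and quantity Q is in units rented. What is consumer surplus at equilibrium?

In direct form, Qs = 1288.8 + 0.2r.
Set Qd = Qs: 2791.2 - r = 1288.8 + 0.2r, so 1502.4 = 1.2r and r* = 1252.
Substitute back: Q* = 2791.2 - 1252 = 1539.2.
Demand choke price (Qd = 0): r = 2791.2. Consumer surplus = ½ × (2791.2 - 1252) × 1539.2 = 1184568.32.

Consumer surplus = 1184568.32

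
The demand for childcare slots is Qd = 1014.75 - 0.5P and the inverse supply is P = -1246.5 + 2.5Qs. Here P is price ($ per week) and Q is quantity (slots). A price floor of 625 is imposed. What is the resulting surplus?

Solving each curve for Q: Qs = 498.6 + 0.4P.
At P = 625: Qd = 702.25 and Qs = 748.6.
Surplus = Qs - Qd = 748.6 - 702.25 = 46.35.

Surplus = 46.35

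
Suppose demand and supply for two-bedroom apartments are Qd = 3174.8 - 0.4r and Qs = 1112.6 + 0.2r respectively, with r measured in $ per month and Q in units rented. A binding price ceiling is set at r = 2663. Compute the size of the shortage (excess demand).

Shortage = 464.4

Evaluating both curves at the ceiling price 2663 gives Qd = 2109.6, Qs = 1645.2.
Shortage = Qd - Qs = 2109.6 - 1645.2 = 464.4.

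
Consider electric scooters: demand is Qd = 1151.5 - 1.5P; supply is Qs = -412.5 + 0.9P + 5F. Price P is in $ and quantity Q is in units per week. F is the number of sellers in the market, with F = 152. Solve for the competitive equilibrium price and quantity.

P* = 335, Q* = 649

With F = 152, supply is Qs = 347.5 + 0.9P.
Set Qd = Qs: 1151.5 - 1.5P = 347.5 + 0.9P, so 804 = 2.4P and P* = 335.
Substitute back: Q* = 1151.5 - 1.5(335) = 649.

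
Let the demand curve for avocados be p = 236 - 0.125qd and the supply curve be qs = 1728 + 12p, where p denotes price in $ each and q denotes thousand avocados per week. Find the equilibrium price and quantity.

p* = 8, q* = 1824

Solving each curve for q: qd = 1888 - 8p.
At equilibrium qd = qs, so 1888 - 8p = 1728 + 12p; collecting terms, 160 = 20p and p* = 8.
Plugging p* into demand: q* = 1888 - 8(8) = 1824.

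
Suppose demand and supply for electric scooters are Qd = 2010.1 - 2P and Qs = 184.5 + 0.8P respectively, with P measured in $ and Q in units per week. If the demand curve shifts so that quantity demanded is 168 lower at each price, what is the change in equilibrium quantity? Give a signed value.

ΔQ = -48

Equating demand and supply, 2010.1 - 2P = 184.5 + 0.8P gives 2.8P = 1825.6, so P* = 652.
Substitute back: Q* = 2010.1 - 2(652) = 706.1.
After the shift, demand is Qd = 1842.1 - 2P.
Re-solving, 2.8P = 1657.6 gives P = 592 and Q = 658.1.
ΔQ = 658.1 - 706.1 = -48.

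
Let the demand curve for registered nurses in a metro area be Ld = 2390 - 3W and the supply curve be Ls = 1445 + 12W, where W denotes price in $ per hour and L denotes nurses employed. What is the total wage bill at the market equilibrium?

The total wage bill = 138663

At equilibrium Ld = Ls, so 2390 - 3W = 1445 + 12W; collecting terms, 945 = 15W and W* = 63.
Then L* = 2390 - 3(63) = 2201.
The total wage bill = W* × L* = 63 × 2201 = 138663.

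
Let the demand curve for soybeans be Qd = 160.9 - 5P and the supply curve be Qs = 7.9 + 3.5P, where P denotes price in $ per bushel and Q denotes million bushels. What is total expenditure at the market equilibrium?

Total expenditure = 1276.2

The market clears where 160.9 - 5P = 7.9 + 3.5P. Rearranging, 8.5P = 153, hence P* = 18.
From the demand curve, Q* = 160.9 - 5(18) = 70.9.
Total expenditure = P* × Q* = 18 × 70.9 = 1276.2.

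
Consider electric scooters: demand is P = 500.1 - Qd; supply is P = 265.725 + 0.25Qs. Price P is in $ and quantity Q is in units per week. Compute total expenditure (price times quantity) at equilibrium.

Total expenditure = 58612.5

Solving each curve for Q: Qd = 500.1 - P and Qs = -1062.9 + 4P.
At equilibrium Qd = Qs, so 500.1 - P = -1062.9 + 4P; collecting terms, 1563 = 5P and P* = 312.6.
From the demand curve, Q* = 500.1 - 312.6 = 187.5.
Total expenditure = P* × Q* = 312.6 × 187.5 = 58612.5.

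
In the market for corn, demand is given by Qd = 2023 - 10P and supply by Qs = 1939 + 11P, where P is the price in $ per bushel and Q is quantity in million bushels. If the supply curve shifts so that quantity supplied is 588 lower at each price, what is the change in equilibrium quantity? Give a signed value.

At equilibrium Qd = Qs, so 2023 - 10P = 1939 + 11P; collecting terms, 84 = 21P and P* = 4.
Substitute back: Q* = 2023 - 10(4) = 1983.
After the shift, supply is Qs = 1351 + 11P.
Re-solving, 21P = 672 gives P = 32 and Q = 1703.
ΔQ = 1703 - 1983 = -280.

ΔQ = -280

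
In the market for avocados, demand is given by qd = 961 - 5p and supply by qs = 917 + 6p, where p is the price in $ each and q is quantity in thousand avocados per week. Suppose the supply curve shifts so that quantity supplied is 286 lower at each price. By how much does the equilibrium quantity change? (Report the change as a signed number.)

The market clears where 961 - 5p = 917 + 6p. Rearranging, 11p = 44, hence p* = 4.
Substitute back: q* = 961 - 5(4) = 941.
After the shift, supply is qs = 631 + 6p.
Re-solving, 11p = 330 gives p = 30 and q = 811.
Δq = 811 - 941 = -130.

Δq = -130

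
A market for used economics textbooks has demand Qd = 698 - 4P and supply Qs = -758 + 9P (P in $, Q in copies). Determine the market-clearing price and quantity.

At equilibrium Qd = Qs, so 698 - 4P = -758 + 9P; collecting terms, 1456 = 13P and P* = 112.
Plugging P* into demand: Q* = 698 - 4(112) = 250.

P* = 112, Q* = 250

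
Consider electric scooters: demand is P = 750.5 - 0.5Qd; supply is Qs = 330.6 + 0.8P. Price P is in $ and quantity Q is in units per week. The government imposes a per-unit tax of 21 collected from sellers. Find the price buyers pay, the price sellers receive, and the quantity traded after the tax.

In direct form, Qd = 1501 - 2P.
With a tax of 21 on sellers, they supply based on the net price P_s = P_b - 21, so Qs = 313.8 + 0.8P_b.
Set Qd = Qs: 1501 - 2P_b = 313.8 + 0.8P_b, so 1187.2 = 2.8P_b and P_b = 424.
So P_s = 403 and the quantity traded is Q = 1501 - 2(424) = 653.

P_b = 424, P_s = 403, Q = 653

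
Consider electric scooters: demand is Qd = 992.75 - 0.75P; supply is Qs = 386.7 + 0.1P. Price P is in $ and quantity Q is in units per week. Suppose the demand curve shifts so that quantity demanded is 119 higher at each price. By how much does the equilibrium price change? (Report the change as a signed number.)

ΔP = 140

Set Qd = Qs: 992.75 - 0.75P = 386.7 + 0.1P, so 606.05 = 0.85P and P* = 713.
Then Q* = 992.75 - 0.75(713) = 458.
After the shift, demand is Qd = 1111.75 - 0.75P.
New equilibrium: 725.05 = 0.85P, so P = 853 and Q = 472.
ΔP = 853 - 713 = 140.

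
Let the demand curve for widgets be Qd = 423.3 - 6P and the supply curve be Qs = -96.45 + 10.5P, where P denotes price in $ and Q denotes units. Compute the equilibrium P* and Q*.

Set Qd = Qs: 423.3 - 6P = -96.45 + 10.5P, so 519.75 = 16.5P and P* = 31.5.
Then Q* = 423.3 - 6(31.5) = 234.3.

P* = 31.5, Q* = 234.3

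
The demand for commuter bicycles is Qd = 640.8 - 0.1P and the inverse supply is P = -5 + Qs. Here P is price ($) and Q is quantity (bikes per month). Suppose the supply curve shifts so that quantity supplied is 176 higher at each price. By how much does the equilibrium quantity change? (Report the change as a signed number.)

ΔQ = 16

Solving each curve for Q: Qs = 5 + P.
Equating demand and supply, 640.8 - 0.1P = 5 + P gives 1.1P = 635.8, so P* = 578.
From the demand curve, Q* = 640.8 - 0.1(578) = 583.
After the shift, supply is Qs = 181 + P.
The new intersection has 459.8 = 1.1P, i.e. P = 418, Q = 599.
ΔQ = 599 - 583 = 16.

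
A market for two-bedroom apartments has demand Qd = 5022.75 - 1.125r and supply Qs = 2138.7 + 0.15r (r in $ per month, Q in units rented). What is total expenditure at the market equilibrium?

The market clears where 5022.75 - 1.125r = 2138.7 + 0.15r. Rearranging, 1.275r = 2884.05, hence r* = 2262.
Plugging r* into demand: Q* = 5022.75 - 1.125(2262) = 2478.
Total expenditure = r* × Q* = 2262 × 2478 = 5605236.

Total expenditure = 5605236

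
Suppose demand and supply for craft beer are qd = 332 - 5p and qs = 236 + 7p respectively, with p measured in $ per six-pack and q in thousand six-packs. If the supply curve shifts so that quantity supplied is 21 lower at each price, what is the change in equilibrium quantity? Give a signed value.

Δq = -8.75

At equilibrium qd = qs, so 332 - 5p = 236 + 7p; collecting terms, 96 = 12p and p* = 8.
Substitute back: q* = 332 - 5(8) = 292.
After the shift, supply is qs = 215 + 7p.
Re-solving, 12p = 117 gives p = 9.75 and q = 283.25.
Δq = 283.25 - 292 = -8.75.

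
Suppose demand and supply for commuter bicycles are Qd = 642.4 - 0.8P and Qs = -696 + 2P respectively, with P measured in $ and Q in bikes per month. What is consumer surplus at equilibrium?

Consumer surplus = 42250

Set Qd = Qs: 642.4 - 0.8P = -696 + 2P, so 1338.4 = 2.8P and P* = 478.
Then Q* = 642.4 - 0.8(478) = 260.
Demand choke price (Qd = 0): P = 642.4/0.8 = 803. Consumer surplus = ½ × (803 - 478) × 260 = 42250.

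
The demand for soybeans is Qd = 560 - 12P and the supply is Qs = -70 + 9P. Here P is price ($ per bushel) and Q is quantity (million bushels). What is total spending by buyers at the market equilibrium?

The market clears where 560 - 12P = -70 + 9P. Rearranging, 21P = 630, hence P* = 30.
Plugging P* into demand: Q* = 560 - 12(30) = 200.
Total spending by buyers = P* × Q* = 30 × 200 = 6000.

Total spending by buyers = 6000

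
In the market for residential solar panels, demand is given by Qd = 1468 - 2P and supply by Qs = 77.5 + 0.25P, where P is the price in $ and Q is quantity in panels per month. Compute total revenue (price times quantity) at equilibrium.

At equilibrium Qd = Qs, so 1468 - 2P = 77.5 + 0.25P; collecting terms, 1390.5 = 2.25P and P* = 618.
From the demand curve, Q* = 1468 - 2(618) = 232.
Total revenue = P* × Q* = 618 × 232 = 143376.

Total revenue = 143376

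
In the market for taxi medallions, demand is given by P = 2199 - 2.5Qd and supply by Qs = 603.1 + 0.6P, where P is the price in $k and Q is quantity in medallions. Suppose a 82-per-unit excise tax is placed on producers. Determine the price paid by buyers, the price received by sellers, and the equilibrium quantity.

P_b = 325.7, P_s = 243.7, Q = 749.32

Rewriting in direct form: Qd = 879.6 - 0.4P.
The tax drives a wedge P_b - P_s = 82. Substituting P_s = P_b - 82 into supply: Qs = 553.9 + 0.6P_b.
Set Qd = Qs: 879.6 - 0.4P_b = 553.9 + 0.6P_b, so 325.7 = P_b and P_b = 325.7.
So P_s = 243.7 and the quantity traded is Q = 879.6 - 0.4(325.7) = 749.32.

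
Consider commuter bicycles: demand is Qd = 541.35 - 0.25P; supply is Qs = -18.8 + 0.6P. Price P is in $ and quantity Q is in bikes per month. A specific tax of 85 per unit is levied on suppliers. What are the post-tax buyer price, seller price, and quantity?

With a tax of 85 on suppliers, they supply based on the net price P_s = P_b - 85, so Qs = -69.8 + 0.6P_b.
Set Qd = Qs: 541.35 - 0.25P_b = -69.8 + 0.6P_b, so 611.15 = 0.85P_b and P_b = 719.
So P_s = 634 and the quantity traded is Q = 541.35 - 0.25(719) = 361.6.

P_b = 719, P_s = 634, Q = 361.6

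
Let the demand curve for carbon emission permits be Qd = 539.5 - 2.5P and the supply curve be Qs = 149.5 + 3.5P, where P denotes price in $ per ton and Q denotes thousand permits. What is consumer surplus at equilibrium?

Set Qd = Qs: 539.5 - 2.5P = 149.5 + 3.5P, so 390 = 6P and P* = 65.
Then Q* = 539.5 - 2.5(65) = 377.
Demand choke price (Qd = 0): P = 539.5/2.5 = 215.8. Consumer surplus = ½ × (215.8 - 65) × 377 = 28425.8.

Consumer surplus = 28425.8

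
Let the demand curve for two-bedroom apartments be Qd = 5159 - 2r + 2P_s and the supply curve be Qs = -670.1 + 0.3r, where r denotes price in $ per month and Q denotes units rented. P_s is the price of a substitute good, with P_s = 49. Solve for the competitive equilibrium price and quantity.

r* = 2577, Q* = 103

With P_s = 49, demand is Qd = 5257 - 2r.
Set Qd = Qs: 5257 - 2r = -670.1 + 0.3r, so 5927.1 = 2.3r and r* = 2577.
Substitute back: Q* = 5257 - 2(2577) = 103.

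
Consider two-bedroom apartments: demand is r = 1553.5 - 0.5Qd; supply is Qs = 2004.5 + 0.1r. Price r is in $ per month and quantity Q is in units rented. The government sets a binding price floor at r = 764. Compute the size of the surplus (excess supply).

Solving each curve for Q: Qd = 3107 - 2r.
With r fixed at 764, quantity demanded is 1579 and quantity supplied is 2080.9.
Surplus = Qs - Qd = 2080.9 - 1579 = 501.9.

Surplus = 501.9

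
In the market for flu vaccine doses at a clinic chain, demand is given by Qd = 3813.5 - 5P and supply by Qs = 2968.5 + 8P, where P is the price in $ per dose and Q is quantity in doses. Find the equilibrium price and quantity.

P* = 65, Q* = 3488.5

The market clears where 3813.5 - 5P = 2968.5 + 8P. Rearranging, 13P = 845, hence P* = 65.
Substitute back: Q* = 3813.5 - 5(65) = 3488.5.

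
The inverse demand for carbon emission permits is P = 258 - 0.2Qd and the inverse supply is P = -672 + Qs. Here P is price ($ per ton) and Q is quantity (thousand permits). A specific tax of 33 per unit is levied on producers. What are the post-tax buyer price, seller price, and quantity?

Rewriting in direct form: Qd = 1290 - 5P and Qs = 672 + P.
The tax drives a wedge P_b - P_s = 33. Substituting P_s = P_b - 33 into supply: Qs = 639 + P_b.
Market clearing requires 1290 - 5P_b = 639 + P_b; hence 651 = 6P_b and P_b = 108.5.
So P_s = 75.5 and the quantity traded is Q = 1290 - 5(108.5) = 747.5.

P_b = 108.5, P_s = 75.5, Q = 747.5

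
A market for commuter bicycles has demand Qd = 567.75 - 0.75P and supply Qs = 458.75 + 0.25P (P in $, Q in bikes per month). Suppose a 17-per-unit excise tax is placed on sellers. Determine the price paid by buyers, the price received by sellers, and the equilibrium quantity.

With a tax of 17 on sellers, they supply based on the net price P_s = P_b - 17, so Qs = 454.5 + 0.25P_b.
Market clearing requires 567.75 - 0.75P_b = 454.5 + 0.25P_b; hence 113.25 = P_b and P_b = 113.25.
So P_s = 96.25 and the quantity traded is Q = 567.75 - 0.75(113.25) = 482.8125.

P_b = 113.25, P_s = 96.25, Q = 482.8125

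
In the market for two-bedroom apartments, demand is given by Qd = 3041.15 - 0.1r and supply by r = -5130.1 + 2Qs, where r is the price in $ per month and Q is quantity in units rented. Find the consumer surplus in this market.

Rewriting in direct form: Qs = 2565.05 + 0.5r.
Equating demand and supply, 3041.15 - 0.1r = 2565.05 + 0.5r gives 0.6r = 476.1, so r* = 793.5.
Substitute back: Q* = 3041.15 - 0.1(793.5) = 2961.8.
Demand choke price (Qd = 0): r = 3041.15/0.1 = 30411.5. Consumer surplus = ½ × (30411.5 - 793.5) × 2961.8 = 43861296.2.

Consumer surplus = 43861296.2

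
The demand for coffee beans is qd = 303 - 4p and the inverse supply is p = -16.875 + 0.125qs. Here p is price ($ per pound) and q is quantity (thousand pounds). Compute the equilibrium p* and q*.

p* = 14, q* = 247

Inverting to quantity form: qs = 135 + 8p.
Equating demand and supply, 303 - 4p = 135 + 8p gives 12p = 168, so p* = 14.
Then q* = 303 - 4(14) = 247.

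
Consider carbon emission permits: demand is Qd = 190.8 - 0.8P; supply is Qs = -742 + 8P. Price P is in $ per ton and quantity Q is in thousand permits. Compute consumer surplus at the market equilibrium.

Equating demand and supply, 190.8 - 0.8P = -742 + 8P gives 8.8P = 932.8, so P* = 106.
From the demand curve, Q* = 190.8 - 0.8(106) = 106.
Demand choke price (Qd = 0): P = 190.8/0.8 = 238.5. Consumer surplus = ½ × (238.5 - 106) × 106 = 7022.5.

Consumer surplus = 7022.5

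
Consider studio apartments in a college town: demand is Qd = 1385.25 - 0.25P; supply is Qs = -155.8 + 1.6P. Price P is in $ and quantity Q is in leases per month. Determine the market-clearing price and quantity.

The market clears where 1385.25 - 0.25P = -155.8 + 1.6P. Rearranging, 1.85P = 1541.05, hence P* = 833.
Substitute back: Q* = 1385.25 - 0.25(833) = 1177.

P* = 833, Q* = 1177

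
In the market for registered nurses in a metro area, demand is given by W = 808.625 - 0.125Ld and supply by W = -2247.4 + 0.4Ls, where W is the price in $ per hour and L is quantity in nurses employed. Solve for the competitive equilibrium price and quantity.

Solving each curve for L: Ld = 6469 - 8W and Ls = 5618.5 + 2.5W.
Equating demand and supply, 6469 - 8W = 5618.5 + 2.5W gives 10.5W = 850.5, so W* = 81.
From the demand curve, L* = 6469 - 8(81) = 5821.

W* = 81, L* = 5821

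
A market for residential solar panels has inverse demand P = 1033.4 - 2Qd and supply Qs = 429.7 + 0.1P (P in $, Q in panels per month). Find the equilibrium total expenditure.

Total expenditure = 64409

Rewriting in direct form: Qd = 516.7 - 0.5P.
Equating demand and supply, 516.7 - 0.5P = 429.7 + 0.1P gives 0.6P = 87, so P* = 145.
From the demand curve, Q* = 516.7 - 0.5(145) = 444.2.
Total expenditure = P* × Q* = 145 × 444.2 = 64409.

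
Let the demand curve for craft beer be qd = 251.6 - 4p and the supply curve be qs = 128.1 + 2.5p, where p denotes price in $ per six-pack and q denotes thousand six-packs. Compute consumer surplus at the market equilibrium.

Set qd = qs: 251.6 - 4p = 128.1 + 2.5p, so 123.5 = 6.5p and p* = 19.
Substitute back: q* = 251.6 - 4(19) = 175.6.
Demand choke price (qd = 0): p = 251.6/4 = 62.9. Consumer surplus = ½ × (62.9 - 19) × 175.6 = 3854.42.

Consumer surplus = 3854.42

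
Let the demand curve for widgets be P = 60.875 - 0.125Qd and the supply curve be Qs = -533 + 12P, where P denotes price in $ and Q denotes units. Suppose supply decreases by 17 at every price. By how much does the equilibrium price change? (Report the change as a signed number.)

ΔP = 0.85

In direct form, Qd = 487 - 8P.
The market clears where 487 - 8P = -533 + 12P. Rearranging, 20P = 1020, hence P* = 51.
Then Q* = 487 - 8(51) = 79.
After the shift, supply is Qs = -550 + 12P.
The new intersection has 1037 = 20P, i.e. P = 51.85, Q = 72.2.
ΔP = 51.85 - 51 = 0.85.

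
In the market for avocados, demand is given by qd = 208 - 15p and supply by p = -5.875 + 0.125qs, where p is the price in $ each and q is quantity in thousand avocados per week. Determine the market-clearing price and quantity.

Inverting to quantity form: qs = 47 + 8p.
Equating demand and supply, 208 - 15p = 47 + 8p gives 23p = 161, so p* = 7.
Substitute back: q* = 208 - 15(7) = 103.

p* = 7, q* = 103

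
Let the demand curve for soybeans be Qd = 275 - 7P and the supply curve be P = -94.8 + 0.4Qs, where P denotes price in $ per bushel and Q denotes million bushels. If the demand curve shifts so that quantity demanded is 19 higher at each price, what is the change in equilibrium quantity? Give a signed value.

Solving each curve for Q: Qs = 237 + 2.5P.
The market clears where 275 - 7P = 237 + 2.5P. Rearranging, 9.5P = 38, hence P* = 4.
From the demand curve, Q* = 275 - 7(4) = 247.
After the shift, demand is Qd = 294 - 7P.
Re-solving, 9.5P = 57 gives P = 6 and Q = 252.
ΔQ = 252 - 247 = 5.

ΔQ = 5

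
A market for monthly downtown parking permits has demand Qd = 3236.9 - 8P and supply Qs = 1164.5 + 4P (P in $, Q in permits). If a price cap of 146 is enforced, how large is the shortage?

Shortage = 320.4

With P fixed at 146, quantity demanded is 2068.9 and quantity supplied is 1748.5.
Shortage = Qd - Qs = 2068.9 - 1748.5 = 320.4.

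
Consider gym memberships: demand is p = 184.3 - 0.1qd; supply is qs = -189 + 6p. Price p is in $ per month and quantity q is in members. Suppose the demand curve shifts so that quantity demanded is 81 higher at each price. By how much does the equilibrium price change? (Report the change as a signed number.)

Solving each curve for q: qd = 1843 - 10p.
The market clears where 1843 - 10p = -189 + 6p. Rearranging, 16p = 2032, hence p* = 127.
Then q* = 1843 - 10(127) = 573.
After the shift, demand is qd = 1924 - 10p.
Re-solving, 16p = 2113 gives p = 132.0625 and q = 603.375.
Δp = 132.0625 - 127 = 5.0625.

Δp = 5.0625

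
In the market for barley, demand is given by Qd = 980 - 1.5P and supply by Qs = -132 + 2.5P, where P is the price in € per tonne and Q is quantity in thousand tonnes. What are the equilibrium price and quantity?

P* = 278, Q* = 563

Set Qd = Qs: 980 - 1.5P = -132 + 2.5P, so 1112 = 4P and P* = 278.
Substitute back: Q* = 980 - 1.5(278) = 563.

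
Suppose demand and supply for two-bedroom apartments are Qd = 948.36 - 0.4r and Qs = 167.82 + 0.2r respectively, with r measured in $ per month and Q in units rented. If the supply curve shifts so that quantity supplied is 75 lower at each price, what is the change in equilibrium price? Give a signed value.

At equilibrium Qd = Qs, so 948.36 - 0.4r = 167.82 + 0.2r; collecting terms, 780.54 = 0.6r and r* = 1300.9.
Substitute back: Q* = 948.36 - 0.4(1300.9) = 428.
After the shift, supply is Qs = 92.82 + 0.2r.
New equilibrium: 855.54 = 0.6r, so r = 1425.9 and Q = 378.
Δr = 1425.9 - 1300.9 = 125.

Δr = 125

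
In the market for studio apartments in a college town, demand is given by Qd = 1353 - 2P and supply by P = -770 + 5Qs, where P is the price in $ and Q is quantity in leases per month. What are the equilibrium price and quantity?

Solving each curve for Q: Qs = 154 + 0.2P.
At equilibrium Qd = Qs, so 1353 - 2P = 154 + 0.2P; collecting terms, 1199 = 2.2P and P* = 545.
Plugging P* into demand: Q* = 1353 - 2(545) = 263.

P* = 545, Q* = 263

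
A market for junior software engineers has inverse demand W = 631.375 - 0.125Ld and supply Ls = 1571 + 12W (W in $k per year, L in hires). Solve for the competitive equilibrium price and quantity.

W* = 174, L* = 3659

Rewriting in direct form: Ld = 5051 - 8W.
Set Ld = Ls: 5051 - 8W = 1571 + 12W, so 3480 = 20W and W* = 174.
From the demand curve, L* = 5051 - 8(174) = 3659.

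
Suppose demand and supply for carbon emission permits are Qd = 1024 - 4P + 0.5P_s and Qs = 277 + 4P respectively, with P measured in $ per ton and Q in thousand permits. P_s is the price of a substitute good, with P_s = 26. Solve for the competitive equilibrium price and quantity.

With P_s = 26, demand is Qd = 1037 - 4P.
The market clears where 1037 - 4P = 277 + 4P. Rearranging, 8P = 760, hence P* = 95.
From the demand curve, Q* = 1037 - 4(95) = 657.

P* = 95, Q* = 657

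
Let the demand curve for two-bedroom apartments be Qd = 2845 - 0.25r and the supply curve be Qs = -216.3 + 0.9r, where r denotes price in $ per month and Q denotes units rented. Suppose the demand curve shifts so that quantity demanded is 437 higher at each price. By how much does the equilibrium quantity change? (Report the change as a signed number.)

The market clears where 2845 - 0.25r = -216.3 + 0.9r. Rearranging, 1.15r = 3061.3, hence r* = 2662.
Then Q* = 2845 - 0.25(2662) = 2179.5.
After the shift, demand is Qd = 3282 - 0.25r.
Re-solving, 1.15r = 3498.3 gives r = 3042 and Q = 2521.5.
ΔQ = 2521.5 - 2179.5 = 342.

ΔQ = 342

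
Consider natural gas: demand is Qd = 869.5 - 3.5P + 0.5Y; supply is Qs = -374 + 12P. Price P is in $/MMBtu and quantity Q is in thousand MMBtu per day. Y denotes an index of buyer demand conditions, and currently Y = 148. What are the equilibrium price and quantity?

With Y = 148, demand is Qd = 943.5 - 3.5P.
Equating demand and supply, 943.5 - 3.5P = -374 + 12P gives 15.5P = 1317.5, so P* = 85.
Plugging P* into demand: Q* = 943.5 - 3.5(85) = 646.

P* = 85, Q* = 646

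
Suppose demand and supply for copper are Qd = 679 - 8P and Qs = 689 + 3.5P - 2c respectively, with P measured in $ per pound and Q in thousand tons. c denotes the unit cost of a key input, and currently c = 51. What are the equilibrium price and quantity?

P* = 8, Q* = 615

With c = 51, supply is Qs = 587 + 3.5P.
The market clears where 679 - 8P = 587 + 3.5P. Rearranging, 11.5P = 92, hence P* = 8.
From the demand curve, Q* = 679 - 8(8) = 615.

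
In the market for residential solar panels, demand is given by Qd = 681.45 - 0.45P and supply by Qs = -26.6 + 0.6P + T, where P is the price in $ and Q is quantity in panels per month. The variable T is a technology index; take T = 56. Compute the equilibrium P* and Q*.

With T = 56, supply is Qs = 29.4 + 0.6P.
The market clears where 681.45 - 0.45P = 29.4 + 0.6P. Rearranging, 1.05P = 652.05, hence P* = 621.
Substitute back: Q* = 681.45 - 0.45(621) = 402.

P* = 621, Q* = 402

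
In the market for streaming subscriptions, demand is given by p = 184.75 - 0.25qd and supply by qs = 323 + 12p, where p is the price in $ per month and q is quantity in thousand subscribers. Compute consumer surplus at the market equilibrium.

Rewriting in direct form: qd = 739 - 4p.
Equating demand and supply, 739 - 4p = 323 + 12p gives 16p = 416, so p* = 26.
Substitute back: q* = 739 - 4(26) = 635.
Demand choke price (qd = 0): p = 739/4 = 184.75. Consumer surplus = ½ × (184.75 - 26) × 635 = 50403.125.

Consumer surplus = 50403.125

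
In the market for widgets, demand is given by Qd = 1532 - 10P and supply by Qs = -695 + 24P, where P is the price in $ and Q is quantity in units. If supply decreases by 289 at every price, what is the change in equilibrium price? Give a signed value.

ΔP = 8.5

Set Qd = Qs: 1532 - 10P = -695 + 24P, so 2227 = 34P and P* = 65.5.
Plugging P* into demand: Q* = 1532 - 10(65.5) = 877.
After the shift, supply is Qs = -984 + 24P.
The new intersection has 2516 = 34P, i.e. P = 74, Q = 792.
ΔP = 74 - 65.5 = 8.5.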